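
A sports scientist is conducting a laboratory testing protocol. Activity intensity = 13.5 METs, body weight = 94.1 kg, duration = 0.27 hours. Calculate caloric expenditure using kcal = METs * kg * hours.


kcal = 13.5 * 94.1 * 0.27
= 1270.35 * 0.27
= 342.99 kcal

342.99 kcal


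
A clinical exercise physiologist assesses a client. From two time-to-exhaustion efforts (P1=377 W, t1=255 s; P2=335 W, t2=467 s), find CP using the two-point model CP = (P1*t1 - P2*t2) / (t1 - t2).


Work in trial 1 = 96135 J
Work in trial 2 = 156445 J
Delta work = -60310 J
Delta time = -212 s
CP = -60310 / -212 = 284.48 W

284.48 W


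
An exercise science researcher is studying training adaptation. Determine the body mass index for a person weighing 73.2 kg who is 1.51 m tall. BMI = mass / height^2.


BMI = mass / height^2
= 73.2 / 1.51^2
= 73.2 / 2.2801
= 32.1 kg/m^2

32.1 kg/m^2


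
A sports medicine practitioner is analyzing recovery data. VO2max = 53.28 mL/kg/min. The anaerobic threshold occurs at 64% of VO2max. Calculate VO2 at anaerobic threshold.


AT fraction = 64 / 100 = 0.64
AT VO2 = 53.28 * 0.64
= 34.1 mL/kg/min

34.1 mL/kg/min


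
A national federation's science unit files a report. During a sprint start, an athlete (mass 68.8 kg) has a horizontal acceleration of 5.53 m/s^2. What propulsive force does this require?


Propulsive force = mass * acceleration
= 68.8 kg * 5.53 m/s^2
= 380.46 N

380.46 N


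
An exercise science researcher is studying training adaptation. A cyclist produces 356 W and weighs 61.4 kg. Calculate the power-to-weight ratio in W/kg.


P/W = power / mass
= 356 / 61.4
= 5.798 W/kg

5.798 W/kg


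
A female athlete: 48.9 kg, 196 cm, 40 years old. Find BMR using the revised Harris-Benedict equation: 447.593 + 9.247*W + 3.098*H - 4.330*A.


Intercept = 447.593
Weight contribution = 9.247 * 48.9 = 452.1783
Height contribution = 3.098 * 196 = 607.208
Age contribution = 4.33 * 40 = 173.2
BMR = 447.593 + 452.1783 + 607.208 - 173.2
= 1333.78 kcal/day

1333.78 kcal/day


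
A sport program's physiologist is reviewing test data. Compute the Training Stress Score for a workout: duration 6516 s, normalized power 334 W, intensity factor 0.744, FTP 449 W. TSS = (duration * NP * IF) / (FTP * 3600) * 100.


Product = 6516 * 334 * 0.744 = 1619199.936
Base = 449 * 3600 = 1616400
TSS = 1619199.936 / 1616400 * 100 = 100.17

100.17 TSS


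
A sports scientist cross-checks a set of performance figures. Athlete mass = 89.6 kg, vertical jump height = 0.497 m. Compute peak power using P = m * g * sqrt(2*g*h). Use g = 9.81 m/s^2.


sqrt(2 * 9.81 * 0.497) = sqrt(9.75114) = 3.122682 m/s
P = 89.6 * 9.81 * 3.122682
= 2744.76 W

2744.76 W


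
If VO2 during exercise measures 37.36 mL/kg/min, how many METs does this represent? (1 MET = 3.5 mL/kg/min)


METs = VO2 / 3.5 = 37.36 / 3.5 = 10.67

10.67 METs


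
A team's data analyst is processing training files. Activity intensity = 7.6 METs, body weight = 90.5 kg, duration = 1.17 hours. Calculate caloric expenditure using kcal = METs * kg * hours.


kcal = 7.6 * 90.5 * 1.17
= 687.8 * 1.17
= 804.73 kcal

804.73 kcal


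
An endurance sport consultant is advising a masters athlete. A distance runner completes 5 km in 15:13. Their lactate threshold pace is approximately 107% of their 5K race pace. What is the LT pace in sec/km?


Convert to seconds: 15 min 13 s = 913 s
Pace per km = 913 / 5 = 182.6 s/km
LT pace = 182.6 * 1.07 = 195.38 s/km

195.38 s/km


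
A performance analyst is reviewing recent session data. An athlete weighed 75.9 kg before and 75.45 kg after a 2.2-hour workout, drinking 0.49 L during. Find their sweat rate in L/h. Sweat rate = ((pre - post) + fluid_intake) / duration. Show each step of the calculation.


Body mass change = 0.45 kg
Total sweat loss = 0.45 + 0.49 = 0.94 L
Rate = 0.94 / 2.2 = 0.427 L/h

0.427 L/h


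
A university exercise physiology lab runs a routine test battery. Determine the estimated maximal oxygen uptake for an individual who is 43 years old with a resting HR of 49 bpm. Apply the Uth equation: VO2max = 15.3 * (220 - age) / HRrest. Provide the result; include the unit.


HRmax = 220 - 43 = 177
VO2max = 15.3 * (177 / 49)
= 15.3 * 3.6122
= 55.27 mL/kg/min

55.27 mL/kg/min


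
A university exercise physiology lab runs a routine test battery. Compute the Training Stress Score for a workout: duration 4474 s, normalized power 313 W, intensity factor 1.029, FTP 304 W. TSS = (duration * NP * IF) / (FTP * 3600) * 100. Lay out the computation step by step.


Product = 4474 * 313 * 1.029 = 1440972.498
Base = 304 * 3600 = 1094400
TSS = 1440972.498 / 1094400 * 100 = 131.67

131.67 TSS


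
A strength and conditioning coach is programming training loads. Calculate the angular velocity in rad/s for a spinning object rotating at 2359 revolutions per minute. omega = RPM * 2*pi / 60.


omega = RPM * 2*pi / 60
= 2359 * 6.28318531 / 60
= 247.034 rad/s

247.034 rad/s


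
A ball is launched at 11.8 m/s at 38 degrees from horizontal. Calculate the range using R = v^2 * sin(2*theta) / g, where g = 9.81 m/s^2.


sin(2 * 38) = sin(76) = 0.970296
v^2 = 11.8^2 = 139.24
R = 139.24 * 0.970296 / 9.81
= 13.772 m

13.772 m


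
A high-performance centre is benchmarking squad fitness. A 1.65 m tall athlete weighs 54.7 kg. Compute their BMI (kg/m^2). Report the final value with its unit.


height^2 = 2.7225 m^2
BMI = 54.7 / 2.7225 = 20.09 kg/m^2

20.09 kg/m^2


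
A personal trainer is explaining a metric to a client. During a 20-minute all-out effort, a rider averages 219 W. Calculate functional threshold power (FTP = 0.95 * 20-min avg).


FTP = 0.95 * 219
= 208.05 W

208.05 W


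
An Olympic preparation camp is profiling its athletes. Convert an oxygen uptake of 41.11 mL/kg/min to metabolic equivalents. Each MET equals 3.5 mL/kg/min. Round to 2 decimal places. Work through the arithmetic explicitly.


One MET = 3.5 mL/kg/min
Number of METs = 41.11 / 3.5
= 11.75 METs

11.75 METs


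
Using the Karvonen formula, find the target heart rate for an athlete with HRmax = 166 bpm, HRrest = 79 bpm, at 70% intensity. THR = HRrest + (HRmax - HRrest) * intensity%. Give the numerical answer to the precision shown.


HRR = 166 - 79 = 87
THR = 79 + 87 * 0.7
= 79 + 60.9
= 139.9 bpm

139.9 bpm


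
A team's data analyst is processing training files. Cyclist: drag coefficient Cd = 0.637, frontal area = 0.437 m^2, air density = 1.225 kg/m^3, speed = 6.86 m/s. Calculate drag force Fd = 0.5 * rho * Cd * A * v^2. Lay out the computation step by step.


v^2 = 6.86^2 = 47.0596
Fd = 0.5 * 1.225 * 0.637 * 0.437 * 47.0596
= 8.024 N

8.024 N


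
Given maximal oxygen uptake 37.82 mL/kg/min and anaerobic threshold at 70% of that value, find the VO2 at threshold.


Percentage as decimal = 0.7
VO2 at AT = 37.82 * 0.7 = 26.47 mL/kg/min

26.47 mL/kg/min


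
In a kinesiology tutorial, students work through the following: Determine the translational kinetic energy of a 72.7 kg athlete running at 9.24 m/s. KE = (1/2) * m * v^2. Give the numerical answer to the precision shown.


KE = 0.5 * m * v^2
= 0.5 * 72.7 * 9.24^2
= 0.5 * 72.7 * 85.3776
= 3103.48 J

3103.48 J


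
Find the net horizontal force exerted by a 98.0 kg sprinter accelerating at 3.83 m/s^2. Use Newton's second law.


Newton's second law: F = m * a
F = 98.0 * 3.83 = 375.34 N

375.34 N


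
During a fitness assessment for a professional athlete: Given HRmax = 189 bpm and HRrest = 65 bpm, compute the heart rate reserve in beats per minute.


Heart rate reserve = maximum HR minus resting HR
HRR = 189 - 65 = 124 bpm

124 bpm


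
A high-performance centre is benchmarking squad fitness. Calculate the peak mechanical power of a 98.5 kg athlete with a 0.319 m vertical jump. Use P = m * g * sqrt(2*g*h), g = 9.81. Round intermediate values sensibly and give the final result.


First, sqrt(2gh) = sqrt(2 * 9.81 * 0.319)
= sqrt(6.25878) = 2.501755 m/s
Power = 98.5 * 9.81 * 2.501755 = 2417.41 W

2417.41 W


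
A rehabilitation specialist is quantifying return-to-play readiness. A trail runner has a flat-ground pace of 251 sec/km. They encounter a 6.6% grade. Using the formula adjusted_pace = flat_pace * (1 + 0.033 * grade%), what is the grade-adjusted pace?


Grade factor = 1 + 0.033 * 6.6 = 1.2178
Adjusted = 251 * 1.2178 = 305.67 sec/km

305.67 s/km


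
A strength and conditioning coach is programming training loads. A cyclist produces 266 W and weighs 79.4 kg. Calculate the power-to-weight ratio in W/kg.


P/W = power / mass
= 266 / 79.4
= 3.35 W/kg

3.35 W/kg


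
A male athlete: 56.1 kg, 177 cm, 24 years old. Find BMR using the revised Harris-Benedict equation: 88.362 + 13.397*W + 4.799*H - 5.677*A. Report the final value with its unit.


Intercept = 88.362
Weight contribution = 13.397 * 56.1 = 751.5717
Height contribution = 4.799 * 177 = 849.423
Age contribution = 5.677 * 24 = 136.248
BMR = 88.362 + 751.5717 + 849.423 - 136.248
= 1553.11 kcal/day

1553.11 kcal/day


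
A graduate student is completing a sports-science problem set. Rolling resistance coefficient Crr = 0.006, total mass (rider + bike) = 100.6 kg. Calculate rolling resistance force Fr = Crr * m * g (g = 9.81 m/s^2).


Fr = Crr * m * g
= 0.006 * 100.6 * 9.81
= 5.921 N

5.921 N


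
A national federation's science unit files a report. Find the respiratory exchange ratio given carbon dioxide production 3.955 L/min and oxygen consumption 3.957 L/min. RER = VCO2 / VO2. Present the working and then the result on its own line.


VCO2 = 3.955 L/min
VO2 = 3.957 L/min
RER = 3.955 / 3.957 = 0.9995

0.9995


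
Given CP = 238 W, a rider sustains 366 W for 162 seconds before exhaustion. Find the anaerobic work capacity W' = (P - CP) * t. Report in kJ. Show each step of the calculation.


Excess power = 366 - 238 = 128 W
Work above CP = 128 * 162 = 20736 J
W' = 20.736 kJ

20.736 kJ


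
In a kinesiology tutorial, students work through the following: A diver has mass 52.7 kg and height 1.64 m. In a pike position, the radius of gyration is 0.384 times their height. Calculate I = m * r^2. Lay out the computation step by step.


r = 0.384 * 1.64 = 0.62976 m
I = m * r^2 = 52.7 * 0.396598 = 20.901 kg*m^2

20.901 kg*m^2


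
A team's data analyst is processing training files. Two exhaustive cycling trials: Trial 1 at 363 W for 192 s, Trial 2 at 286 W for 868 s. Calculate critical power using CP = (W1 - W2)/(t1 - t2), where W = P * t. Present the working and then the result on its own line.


W1 = 363 * 192 = 69696 J
W2 = 286 * 868 = 248248 J
CP = (69696 - 248248) / (192 - 868)
= -178552 / -676
= 264.13 W

264.13 W


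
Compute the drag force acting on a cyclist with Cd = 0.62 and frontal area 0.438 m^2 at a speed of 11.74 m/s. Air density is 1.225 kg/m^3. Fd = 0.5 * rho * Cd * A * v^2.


Step 1: v^2 = 137.8276
Step 2: Fd = 0.5 * 1.225 * 0.62 * 0.438 * 137.8276
= 22.925 N

22.925 N


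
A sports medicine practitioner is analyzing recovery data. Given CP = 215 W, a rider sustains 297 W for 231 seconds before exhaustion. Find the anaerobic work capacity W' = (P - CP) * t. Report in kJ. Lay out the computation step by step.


Excess power = 297 - 215 = 82 W
Work above CP = 82 * 231 = 18942 J
W' = 18.942 kJ

18.942 kJ


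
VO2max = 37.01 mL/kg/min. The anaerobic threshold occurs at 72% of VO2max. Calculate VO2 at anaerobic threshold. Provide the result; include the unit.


AT fraction = 72 / 100 = 0.72
AT VO2 = 37.01 * 0.72
= 26.65 mL/kg/min

26.65 mL/kg/min


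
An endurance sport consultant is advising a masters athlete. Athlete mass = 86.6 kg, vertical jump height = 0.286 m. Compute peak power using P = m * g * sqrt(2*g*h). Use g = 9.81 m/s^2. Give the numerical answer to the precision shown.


sqrt(2 * 9.81 * 0.286) = sqrt(5.61132) = 2.368822 m/s
P = 86.6 * 9.81 * 2.368822
= 2012.42 W

2012.42 W


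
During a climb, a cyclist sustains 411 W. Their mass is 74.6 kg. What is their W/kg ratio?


Power-to-weight = 411 W / 74.6 kg
= 5.509 W/kg

5.509 W/kg


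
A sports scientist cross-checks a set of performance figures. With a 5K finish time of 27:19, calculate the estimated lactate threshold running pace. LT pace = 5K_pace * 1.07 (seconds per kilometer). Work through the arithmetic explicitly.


Race duration = 1639 s for 5 km
Average pace = 1639 / 5 = 327.8 s/km
LT pace = 327.8 * 1.07
= 350.75 s/km

350.75 s/km


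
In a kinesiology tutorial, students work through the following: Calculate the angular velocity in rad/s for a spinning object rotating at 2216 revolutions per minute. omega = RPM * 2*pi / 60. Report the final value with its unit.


omega = RPM * 2*pi / 60
= 2216 * 6.28318531 / 60
= 232.059 rad/s

232.059 rad/s


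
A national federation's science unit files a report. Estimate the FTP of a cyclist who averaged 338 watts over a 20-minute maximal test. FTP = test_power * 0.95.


FTP = 338 * 0.95 = 321.1 W

321.1 W


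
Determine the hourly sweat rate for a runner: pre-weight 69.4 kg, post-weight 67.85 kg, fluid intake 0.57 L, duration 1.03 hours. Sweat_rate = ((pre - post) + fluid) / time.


Mass lost = 69.4 - 67.85 = 1.55 kg
Add fluid consumed: 1.55 + 0.57 = 2.12 L total sweat
Sweat rate = 2.12 / 1.03 = 2.058 L/h

2.058 L/h


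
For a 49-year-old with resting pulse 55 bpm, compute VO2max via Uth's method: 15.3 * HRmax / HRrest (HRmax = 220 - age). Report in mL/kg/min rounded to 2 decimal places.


Step 1: HRmax = 220 - 49 = 171 bpm
Step 2: Ratio = 171 / 55 = 3.1091
Step 3: VO2max = 15.3 * 3.1091 = 47.57 mL/kg/min

47.57 mL/kg/min


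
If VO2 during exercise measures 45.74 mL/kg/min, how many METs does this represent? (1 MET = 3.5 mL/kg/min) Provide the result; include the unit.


METs = VO2 / 3.5 = 45.74 / 3.5 = 13.07

13.07 METs


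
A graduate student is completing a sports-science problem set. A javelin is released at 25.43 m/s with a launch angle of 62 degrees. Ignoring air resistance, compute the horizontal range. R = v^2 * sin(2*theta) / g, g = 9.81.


Launch speed squared = 646.6849
sin(2 * 62 deg) = 0.829038
Range = 646.6849 * 0.829038 / 9.81
= 54.651 m

54.651 m


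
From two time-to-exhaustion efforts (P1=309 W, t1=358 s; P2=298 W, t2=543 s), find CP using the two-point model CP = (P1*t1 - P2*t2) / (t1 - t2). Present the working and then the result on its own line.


Work in trial 1 = 110622 J
Work in trial 2 = 161814 J
Delta work = -51192 J
Delta time = -185 s
CP = -51192 / -185 = 276.71 W

276.71 W


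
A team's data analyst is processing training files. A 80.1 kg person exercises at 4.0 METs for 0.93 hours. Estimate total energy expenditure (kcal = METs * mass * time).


Energy = METs * mass(kg) * time(h)
= 4.0 * 80.1 * 0.93
= 297.97 kcal

297.97 kcal


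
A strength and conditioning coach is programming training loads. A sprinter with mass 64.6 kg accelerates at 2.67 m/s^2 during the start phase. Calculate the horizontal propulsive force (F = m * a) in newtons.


F = m * a
= 64.6 * 2.67
= 172.48 N

172.48 N


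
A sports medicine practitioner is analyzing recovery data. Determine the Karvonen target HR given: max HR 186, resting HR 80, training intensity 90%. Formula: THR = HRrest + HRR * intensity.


HRR = HRmax - HRrest = 186 - 80 = 106
THR = 80 + 106 * 0.9
= 175.4 bpm

175.4 bpm


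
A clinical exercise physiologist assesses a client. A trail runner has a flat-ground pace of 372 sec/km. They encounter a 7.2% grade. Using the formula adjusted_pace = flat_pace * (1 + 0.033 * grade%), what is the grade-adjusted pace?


Grade factor = 1 + 0.033 * 7.2 = 1.2376
Adjusted = 372 * 1.2376 = 460.39 sec/km

460.39 s/km


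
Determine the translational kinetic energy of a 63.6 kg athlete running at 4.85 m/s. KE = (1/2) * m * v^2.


KE = 0.5 * m * v^2
= 0.5 * 63.6 * 4.85^2
= 0.5 * 63.6 * 23.5225
= 748.02 J

748.02 J


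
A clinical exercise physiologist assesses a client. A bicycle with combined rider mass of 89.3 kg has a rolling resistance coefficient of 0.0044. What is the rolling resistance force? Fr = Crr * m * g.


Fr = 0.0044 * 89.3 * 9.81
= 0.39292 * 9.81
= 3.855 N

3.855 N


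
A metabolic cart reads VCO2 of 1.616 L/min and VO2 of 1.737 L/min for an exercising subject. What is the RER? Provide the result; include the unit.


RER = VCO2 / VO2 = 1.616 / 1.737 = 0.9303

0.9303


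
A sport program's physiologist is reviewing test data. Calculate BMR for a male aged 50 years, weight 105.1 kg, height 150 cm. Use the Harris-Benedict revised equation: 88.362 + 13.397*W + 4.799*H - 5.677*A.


Substituting values:
W term = 13.397 * 105.1 = 1408.0247
H term = 4.799 * 150 = 719.85
A term = 5.677 * 50 = 283.85
BMR = 1932.39 kcal/day

1932.39 kcal/day


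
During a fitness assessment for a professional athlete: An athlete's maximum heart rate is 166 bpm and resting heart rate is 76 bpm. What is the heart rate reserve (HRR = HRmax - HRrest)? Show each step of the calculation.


HRR = HRmax - HRrest
= 166 - 76
= 90 bpm

90 bpm


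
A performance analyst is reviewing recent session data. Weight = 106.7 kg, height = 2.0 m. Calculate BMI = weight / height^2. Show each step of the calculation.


height^2 = 2.0^2 = 4.0
BMI = 106.7 / 4.0 = 26.68 kg/m^2

26.68 kg/m^2


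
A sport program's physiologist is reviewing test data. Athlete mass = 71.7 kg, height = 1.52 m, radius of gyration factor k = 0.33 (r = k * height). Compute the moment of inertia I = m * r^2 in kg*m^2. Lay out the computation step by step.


r = k * height = 0.33 * 1.52 = 0.5016 m
r^2 = 0.5016^2 = 0.251603
I = 71.7 * 0.251603 = 18.04 kg*m^2

18.04 kg*m^2


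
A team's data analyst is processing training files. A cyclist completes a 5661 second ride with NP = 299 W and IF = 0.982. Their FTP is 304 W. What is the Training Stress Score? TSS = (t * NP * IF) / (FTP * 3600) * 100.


t * NP * IF = 5661 * 299 * 0.982 = 1662171.498
FTP * 3600 = 1094400
TSS = (1662171.498 / 1094400) * 100 = 151.88

151.88 TSS


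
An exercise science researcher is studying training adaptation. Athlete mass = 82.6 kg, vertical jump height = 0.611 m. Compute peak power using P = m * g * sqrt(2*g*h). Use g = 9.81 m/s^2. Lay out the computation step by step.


sqrt(2 * 9.81 * 0.611) = sqrt(11.98782) = 3.462343 m/s
P = 82.6 * 9.81 * 3.462343
= 2805.56 W

2805.56 W


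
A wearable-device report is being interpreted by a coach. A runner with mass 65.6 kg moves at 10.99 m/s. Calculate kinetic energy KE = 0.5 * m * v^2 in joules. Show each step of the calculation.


v^2 = 10.99^2 = 120.7801
KE = 0.5 * 65.6 * 120.7801
= 3961.59 J

3961.59 J


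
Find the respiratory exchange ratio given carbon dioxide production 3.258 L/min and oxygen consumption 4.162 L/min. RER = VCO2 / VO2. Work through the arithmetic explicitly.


VCO2 = 3.258 L/min
VO2 = 4.162 L/min
RER = 3.258 / 4.162 = 0.7828

0.7828


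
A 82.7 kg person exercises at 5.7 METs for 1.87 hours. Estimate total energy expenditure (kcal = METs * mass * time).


Energy = METs * mass(kg) * time(h)
= 5.7 * 82.7 * 1.87
= 881.5 kcal

881.5 kcal


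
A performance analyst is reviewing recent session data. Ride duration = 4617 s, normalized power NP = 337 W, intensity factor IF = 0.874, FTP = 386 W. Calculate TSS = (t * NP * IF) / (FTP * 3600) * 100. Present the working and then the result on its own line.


Numerator = 4617 * 337 * 0.874 = 1359881.946
Denominator = 386 * 3600 = 1389600
TSS = 1359881.946 / 1389600 * 100
= 97.86

97.86 TSS


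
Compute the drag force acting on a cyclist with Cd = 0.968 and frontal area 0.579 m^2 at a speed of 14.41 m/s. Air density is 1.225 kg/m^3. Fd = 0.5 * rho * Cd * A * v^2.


Step 1: v^2 = 207.6481
Step 2: Fd = 0.5 * 1.225 * 0.968 * 0.579 * 207.6481
= 71.283 N

71.283 N


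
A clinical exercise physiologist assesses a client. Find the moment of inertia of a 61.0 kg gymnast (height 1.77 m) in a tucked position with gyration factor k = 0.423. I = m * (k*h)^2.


Radius of gyration = 0.423 * 1.77 = 0.74871 m
I = 61.0 * 0.74871^2
= 61.0 * 0.560567
= 34.195 kg*m^2

34.195 kg*m^2


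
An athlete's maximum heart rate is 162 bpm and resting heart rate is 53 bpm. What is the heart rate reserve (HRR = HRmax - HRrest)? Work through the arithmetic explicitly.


HRR = HRmax - HRrest
= 162 - 53
= 109 bpm

109 bpm


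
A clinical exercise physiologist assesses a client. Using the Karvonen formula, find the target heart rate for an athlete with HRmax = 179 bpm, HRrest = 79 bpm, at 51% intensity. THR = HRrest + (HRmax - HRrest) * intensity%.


HRR = 179 - 79 = 100
THR = 79 + 100 * 0.51
= 79 + 51.0
= 130.0 bpm

130.0 bpm


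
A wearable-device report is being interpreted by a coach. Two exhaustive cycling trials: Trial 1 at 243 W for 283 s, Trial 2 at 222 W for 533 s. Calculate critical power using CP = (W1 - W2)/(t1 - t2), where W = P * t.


W1 = 243 * 283 = 68769 J
W2 = 222 * 533 = 118326 J
CP = (68769 - 118326) / (283 - 533)
= -49557 / -250
= 198.23 W

198.23 W


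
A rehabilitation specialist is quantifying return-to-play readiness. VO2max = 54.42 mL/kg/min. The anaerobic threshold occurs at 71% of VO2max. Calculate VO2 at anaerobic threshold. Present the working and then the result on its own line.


AT fraction = 71 / 100 = 0.71
AT VO2 = 54.42 * 0.71
= 38.64 mL/kg/min

38.64 mL/kg/min


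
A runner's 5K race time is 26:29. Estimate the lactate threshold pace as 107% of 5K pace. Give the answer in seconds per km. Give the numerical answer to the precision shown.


Total race time = 26*60 + 29 = 1589 seconds
5K pace = 1589 / 5 = 317.8 sec/km
LT pace = 317.8 * 1.07 = 340.05 sec/km

340.05 s/km


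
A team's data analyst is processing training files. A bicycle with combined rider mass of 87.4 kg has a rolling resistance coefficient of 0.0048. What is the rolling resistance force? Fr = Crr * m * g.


Fr = 0.0048 * 87.4 * 9.81
= 0.41952 * 9.81
= 4.115 N

4.115 N


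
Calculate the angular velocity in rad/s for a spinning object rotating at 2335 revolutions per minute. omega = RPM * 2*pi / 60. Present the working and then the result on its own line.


omega = RPM * 2*pi / 60
= 2335 * 6.28318531 / 60
= 244.521 rad/s

244.521 rad/s


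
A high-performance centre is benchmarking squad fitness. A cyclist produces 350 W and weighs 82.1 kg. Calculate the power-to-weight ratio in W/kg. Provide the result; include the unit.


P/W = power / mass
= 350 / 82.1
= 4.263 W/kg

4.263 W/kg


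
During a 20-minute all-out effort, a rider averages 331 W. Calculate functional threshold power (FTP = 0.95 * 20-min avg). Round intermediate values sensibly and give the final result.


FTP = 0.95 * 331
= 314.45 W

314.45 W


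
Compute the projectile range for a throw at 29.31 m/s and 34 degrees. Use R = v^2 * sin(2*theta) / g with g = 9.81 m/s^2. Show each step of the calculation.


Two times the angle = 68 degrees
sin(68) = 0.927184
R = 859.0761 * 0.927184 / 9.81 = 81.195 m

81.195 m


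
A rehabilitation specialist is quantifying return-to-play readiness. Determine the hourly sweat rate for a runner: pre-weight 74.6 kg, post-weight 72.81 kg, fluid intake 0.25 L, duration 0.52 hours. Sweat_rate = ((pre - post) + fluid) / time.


Mass lost = 74.6 - 72.81 = 1.79 kg
Add fluid consumed: 1.79 + 0.25 = 2.04 L total sweat
Sweat rate = 2.04 / 0.52 = 3.923 L/h

3.923 L/h


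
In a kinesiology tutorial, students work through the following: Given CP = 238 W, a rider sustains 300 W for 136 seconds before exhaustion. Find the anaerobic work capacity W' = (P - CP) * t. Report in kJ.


Excess power = 300 - 238 = 62 W
Work above CP = 62 * 136 = 8432 J
W' = 8.432 kJ

8.432 kJ


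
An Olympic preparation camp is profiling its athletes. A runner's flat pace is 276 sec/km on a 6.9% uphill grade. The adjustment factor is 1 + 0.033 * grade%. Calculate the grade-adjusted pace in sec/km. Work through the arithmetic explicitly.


Factor = 1 + 0.033 * 6.9 = 1.2277
Adjusted pace = 276 * 1.2277
= 338.85 sec/km

338.85 s/km


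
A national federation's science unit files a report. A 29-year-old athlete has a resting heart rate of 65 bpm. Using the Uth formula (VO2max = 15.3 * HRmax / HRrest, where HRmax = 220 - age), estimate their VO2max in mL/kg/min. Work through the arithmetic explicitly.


HRmax = 220 - 29 = 191 bpm
Ratio = HRmax / HRrest = 191 / 65 = 2.9385
VO2max = 15.3 * 2.9385 = 44.96 mL/kg/min

44.96 mL/kg/min


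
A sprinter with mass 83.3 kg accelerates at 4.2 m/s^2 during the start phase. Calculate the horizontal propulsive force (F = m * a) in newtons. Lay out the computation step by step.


F = m * a
= 83.3 * 4.2
= 349.86 N

349.86 N


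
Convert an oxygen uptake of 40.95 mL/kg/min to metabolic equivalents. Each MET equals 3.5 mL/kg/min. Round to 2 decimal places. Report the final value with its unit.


One MET = 3.5 mL/kg/min
Number of METs = 40.95 / 3.5
= 11.7 METs

11.7 METs


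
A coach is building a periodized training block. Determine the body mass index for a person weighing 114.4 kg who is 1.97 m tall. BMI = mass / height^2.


BMI = mass / height^2
= 114.4 / 1.97^2
= 114.4 / 3.8809
= 29.48 kg/m^2

29.48 kg/m^2


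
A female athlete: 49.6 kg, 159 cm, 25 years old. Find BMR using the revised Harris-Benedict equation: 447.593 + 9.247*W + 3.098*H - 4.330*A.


Intercept = 447.593
Weight contribution = 9.247 * 49.6 = 458.6512
Height contribution = 3.098 * 159 = 492.582
Age contribution = 4.33 * 25 = 108.25
BMR = 447.593 + 458.6512 + 492.582 - 108.25
= 1290.58 kcal/day

1290.58 kcal/day


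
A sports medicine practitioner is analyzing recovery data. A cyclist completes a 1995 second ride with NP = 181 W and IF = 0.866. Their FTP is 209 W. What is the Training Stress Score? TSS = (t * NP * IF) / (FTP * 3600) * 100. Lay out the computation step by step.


t * NP * IF = 1995 * 181 * 0.866 = 312708.27
FTP * 3600 = 752400
TSS = (312708.27 / 752400) * 100 = 41.56

41.56 TSS


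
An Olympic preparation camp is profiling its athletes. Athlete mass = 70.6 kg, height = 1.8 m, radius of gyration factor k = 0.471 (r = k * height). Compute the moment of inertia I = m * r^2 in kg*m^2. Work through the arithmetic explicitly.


r = k * height = 0.471 * 1.8 = 0.8478 m
r^2 = 0.8478^2 = 0.718765
I = 70.6 * 0.718765 = 50.745 kg*m^2

50.745 kg*m^2


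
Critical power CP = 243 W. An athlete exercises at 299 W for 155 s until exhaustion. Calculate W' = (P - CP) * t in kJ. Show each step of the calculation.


P - CP = 299 - 243 = 56 W
W' = 56 * 155 = 8680 J
= 8680 / 1000 = 8.68 kJ

8.68 kJ


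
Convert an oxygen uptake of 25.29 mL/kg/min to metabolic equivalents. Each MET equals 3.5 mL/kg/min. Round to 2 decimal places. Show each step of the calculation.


One MET = 3.5 mL/kg/min
Number of METs = 25.29 / 3.5
= 7.23 METs

7.23 METs


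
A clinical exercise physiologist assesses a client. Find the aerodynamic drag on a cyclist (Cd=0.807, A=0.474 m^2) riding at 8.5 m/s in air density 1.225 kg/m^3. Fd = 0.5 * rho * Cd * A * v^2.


Fd = 0.5 * 1.225 * 0.807 * 0.474 * 8.5^2
= 0.5 * 1.225 * 0.807 * 0.474 * 72.25
= 16.928 N

16.928 N


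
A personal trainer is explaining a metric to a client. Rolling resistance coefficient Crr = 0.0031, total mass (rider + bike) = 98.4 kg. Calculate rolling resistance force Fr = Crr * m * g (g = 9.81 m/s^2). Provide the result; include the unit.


Fr = Crr * m * g
= 0.0031 * 98.4 * 9.81
= 2.992 N

2.992 N


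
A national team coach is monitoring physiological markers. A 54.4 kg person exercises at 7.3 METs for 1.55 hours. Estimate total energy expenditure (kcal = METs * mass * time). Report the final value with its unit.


Energy = METs * mass(kg) * time(h)
= 7.3 * 54.4 * 1.55
= 615.54 kcal

615.54 kcal


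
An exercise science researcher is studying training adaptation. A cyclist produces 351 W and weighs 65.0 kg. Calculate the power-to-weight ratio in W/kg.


P/W = power / mass
= 351 / 65.0
= 5.4 W/kg

5.4 W/kg


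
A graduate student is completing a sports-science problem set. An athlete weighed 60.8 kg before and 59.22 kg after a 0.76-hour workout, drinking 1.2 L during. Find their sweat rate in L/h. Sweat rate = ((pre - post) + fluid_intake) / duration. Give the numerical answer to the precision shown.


Body mass change = 1.58 kg
Total sweat loss = 1.58 + 1.2 = 2.78 L
Rate = 2.78 / 0.76 = 3.658 L/h

3.658 L/h


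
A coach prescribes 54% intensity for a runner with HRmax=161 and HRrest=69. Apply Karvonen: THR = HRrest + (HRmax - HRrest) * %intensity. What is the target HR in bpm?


Heart rate reserve = 161 - 69 = 92
Intensity fraction = 54 / 100 = 0.54
THR = 69 + 92 * 0.54 = 118.68 bpm

118.68 bpm


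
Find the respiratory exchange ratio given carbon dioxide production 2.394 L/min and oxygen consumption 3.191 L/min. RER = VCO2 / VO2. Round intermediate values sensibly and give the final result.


VCO2 = 2.394 L/min
VO2 = 3.191 L/min
RER = 2.394 / 3.191 = 0.7502

0.7502


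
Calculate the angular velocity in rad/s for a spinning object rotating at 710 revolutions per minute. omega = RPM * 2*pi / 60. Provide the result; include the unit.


omega = RPM * 2*pi / 60
= 710 * 6.28318531 / 60
= 74.351 rad/s

74.351 rad/s


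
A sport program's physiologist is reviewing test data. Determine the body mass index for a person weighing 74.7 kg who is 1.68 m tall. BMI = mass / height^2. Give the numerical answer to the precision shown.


BMI = mass / height^2
= 74.7 / 1.68^2
= 74.7 / 2.8224
= 26.47 kg/m^2

26.47 kg/m^2


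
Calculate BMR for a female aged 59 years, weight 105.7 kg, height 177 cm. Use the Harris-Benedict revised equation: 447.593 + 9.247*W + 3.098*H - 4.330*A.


Substituting values:
W term = 9.247 * 105.7 = 977.4079
H term = 3.098 * 177 = 548.346
A term = 4.330 * 59 = 255.47
BMR = 1717.88 kcal/day

1717.88 kcal/day


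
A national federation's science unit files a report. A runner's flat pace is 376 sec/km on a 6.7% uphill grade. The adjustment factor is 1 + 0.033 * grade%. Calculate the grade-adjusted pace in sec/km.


Factor = 1 + 0.033 * 6.7 = 1.2211
Adjusted pace = 376 * 1.2211
= 459.13 sec/km

459.13 s/km


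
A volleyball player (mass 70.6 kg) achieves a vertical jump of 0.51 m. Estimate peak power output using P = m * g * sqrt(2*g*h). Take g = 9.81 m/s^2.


2 * g * h = 2 * 9.81 * 0.51 = 10.0062
sqrt(10.0062) = 3.163258 m/s
P = 70.6 * 9.81 * 3.163258 = 2190.83 W

2190.83 W


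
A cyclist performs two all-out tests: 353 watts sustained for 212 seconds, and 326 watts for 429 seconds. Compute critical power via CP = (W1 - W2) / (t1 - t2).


W1 = P1 * t1 = 353 * 212 = 74836 J
W2 = P2 * t2 = 326 * 429 = 139854 J
CP = (74836 - 139854) / (212 - 429)
= 299.62 W

299.62 W


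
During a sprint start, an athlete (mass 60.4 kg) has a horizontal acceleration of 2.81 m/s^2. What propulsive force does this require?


Propulsive force = mass * acceleration
= 60.4 kg * 2.81 m/s^2
= 169.72 N

169.72 N


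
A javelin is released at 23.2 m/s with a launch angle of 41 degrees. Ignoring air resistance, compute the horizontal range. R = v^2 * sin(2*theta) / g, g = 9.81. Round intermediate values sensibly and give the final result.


Launch speed squared = 538.24
sin(2 * 41 deg) = 0.990268
Range = 538.24 * 0.990268 / 9.81
= 54.333 m

54.333 m


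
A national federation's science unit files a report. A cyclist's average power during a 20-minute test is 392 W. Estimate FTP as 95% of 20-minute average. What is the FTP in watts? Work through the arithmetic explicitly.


FTP = 20-min power * 0.95
= 392 * 0.95
= 372.4 W

372.4 W


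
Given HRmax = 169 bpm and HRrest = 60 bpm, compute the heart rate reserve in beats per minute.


Heart rate reserve = maximum HR minus resting HR
HRR = 169 - 60 = 109 bpm

109 bpm


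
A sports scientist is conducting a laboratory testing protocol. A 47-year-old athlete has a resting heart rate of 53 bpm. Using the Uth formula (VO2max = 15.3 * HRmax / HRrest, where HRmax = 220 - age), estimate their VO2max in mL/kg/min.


HRmax = 220 - 47 = 173 bpm
Ratio = HRmax / HRrest = 173 / 53 = 3.2642
VO2max = 15.3 * 3.2642 = 49.94 mL/kg/min

49.94 mL/kg/min


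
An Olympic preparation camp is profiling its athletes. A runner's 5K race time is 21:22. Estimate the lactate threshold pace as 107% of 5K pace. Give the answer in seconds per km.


Total race time = 21*60 + 22 = 1282 seconds
5K pace = 1282 / 5 = 256.4 sec/km
LT pace = 256.4 * 1.07 = 274.35 sec/km

274.35 s/km


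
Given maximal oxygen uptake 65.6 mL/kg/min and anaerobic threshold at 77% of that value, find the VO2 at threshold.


Percentage as decimal = 0.77
VO2 at AT = 65.6 * 0.77 = 50.51 mL/kg/min

50.51 mL/kg/min


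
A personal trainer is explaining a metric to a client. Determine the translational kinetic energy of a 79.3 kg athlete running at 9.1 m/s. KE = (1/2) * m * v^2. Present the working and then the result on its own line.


KE = 0.5 * m * v^2
= 0.5 * 79.3 * 9.1^2
= 0.5 * 79.3 * 82.81
= 3283.42 J

3283.42 J


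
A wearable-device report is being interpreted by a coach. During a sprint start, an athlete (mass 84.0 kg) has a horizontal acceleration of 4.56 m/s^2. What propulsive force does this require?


Propulsive force = mass * acceleration
= 84.0 kg * 4.56 m/s^2
= 383.04 N

383.04 N


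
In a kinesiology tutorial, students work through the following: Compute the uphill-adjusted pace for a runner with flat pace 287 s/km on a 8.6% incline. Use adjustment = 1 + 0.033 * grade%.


Adjustment factor = 1 + 0.033 * 8.6 = 1.2838
Grade-adjusted pace = 287 * 1.2838 = 368.45 s/km

368.45 s/km


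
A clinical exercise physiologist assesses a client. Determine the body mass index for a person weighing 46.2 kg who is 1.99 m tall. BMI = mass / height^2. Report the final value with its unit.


BMI = mass / height^2
= 46.2 / 1.99^2
= 46.2 / 3.9601
= 11.67 kg/m^2

11.67 kg/m^2


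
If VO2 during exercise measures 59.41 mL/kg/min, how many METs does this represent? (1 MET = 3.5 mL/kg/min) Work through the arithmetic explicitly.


METs = VO2 / 3.5 = 59.41 / 3.5 = 16.97

16.97 METs


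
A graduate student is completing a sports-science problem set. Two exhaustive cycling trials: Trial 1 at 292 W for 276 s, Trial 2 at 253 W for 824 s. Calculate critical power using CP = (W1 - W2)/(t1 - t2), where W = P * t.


W1 = 292 * 276 = 80592 J
W2 = 253 * 824 = 208472 J
CP = (80592 - 208472) / (276 - 824)
= -127880 / -548
= 233.36 W

233.36 W


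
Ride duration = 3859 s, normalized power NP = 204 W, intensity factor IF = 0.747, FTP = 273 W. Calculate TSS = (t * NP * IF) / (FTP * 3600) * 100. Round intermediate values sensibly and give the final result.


Numerator = 3859 * 204 * 0.747 = 588065.292
Denominator = 273 * 3600 = 982800
TSS = 588065.292 / 982800 * 100
= 59.84

59.84 TSS


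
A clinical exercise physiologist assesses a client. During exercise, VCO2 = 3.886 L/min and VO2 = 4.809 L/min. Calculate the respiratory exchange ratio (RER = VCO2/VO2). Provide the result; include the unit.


RER = VCO2 / VO2
= 3.886 / 4.809
= 0.8081

0.8081


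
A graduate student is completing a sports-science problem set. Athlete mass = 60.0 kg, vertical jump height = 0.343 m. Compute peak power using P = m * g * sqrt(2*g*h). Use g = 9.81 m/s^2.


sqrt(2 * 9.81 * 0.343) = sqrt(6.72966) = 2.594159 m/s
P = 60.0 * 9.81 * 2.594159
= 1526.92 W

1526.92 W


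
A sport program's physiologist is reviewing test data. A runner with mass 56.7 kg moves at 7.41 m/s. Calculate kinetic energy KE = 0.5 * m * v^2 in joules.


v^2 = 7.41^2 = 54.9081
KE = 0.5 * 56.7 * 54.9081
= 1556.64 J

1556.64 J


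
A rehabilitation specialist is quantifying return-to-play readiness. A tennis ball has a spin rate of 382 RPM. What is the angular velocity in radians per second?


Convert RPM to rad/s: multiply by 2*pi and divide by 60
omega = 382 * 2 * pi / 60
= 40.003 rad/s

40.003 rad/s


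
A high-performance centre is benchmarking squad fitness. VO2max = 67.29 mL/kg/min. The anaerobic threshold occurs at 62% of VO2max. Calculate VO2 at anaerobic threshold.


AT fraction = 62 / 100 = 0.62
AT VO2 = 67.29 * 0.62
= 41.72 mL/kg/min

41.72 mL/kg/min


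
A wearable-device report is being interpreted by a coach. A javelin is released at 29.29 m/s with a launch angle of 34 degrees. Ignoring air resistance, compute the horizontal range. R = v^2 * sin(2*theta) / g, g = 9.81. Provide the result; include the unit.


Launch speed squared = 857.9041
sin(2 * 34 deg) = 0.927184
Range = 857.9041 * 0.927184 / 9.81
= 81.084 m

81.084 m


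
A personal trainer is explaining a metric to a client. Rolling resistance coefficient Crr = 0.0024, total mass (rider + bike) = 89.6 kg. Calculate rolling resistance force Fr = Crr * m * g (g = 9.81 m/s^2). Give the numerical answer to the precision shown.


Fr = Crr * m * g
= 0.0024 * 89.6 * 9.81
= 2.11 N

2.11 N


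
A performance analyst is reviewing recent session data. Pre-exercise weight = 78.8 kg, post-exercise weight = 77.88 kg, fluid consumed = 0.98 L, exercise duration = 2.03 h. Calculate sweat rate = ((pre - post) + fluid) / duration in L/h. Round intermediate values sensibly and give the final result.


Weight loss = 78.8 - 77.88 = 0.92 kg (approx L)
Total sweat = 0.92 + 0.98 = 1.9 L
Sweat rate = 1.9 / 2.03 = 0.936 L/h

0.936 L/h


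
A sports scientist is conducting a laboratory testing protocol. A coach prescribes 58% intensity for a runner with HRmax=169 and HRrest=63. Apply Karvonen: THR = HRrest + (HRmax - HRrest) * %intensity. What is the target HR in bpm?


Heart rate reserve = 169 - 63 = 106
Intensity fraction = 58 / 100 = 0.58
THR = 63 + 106 * 0.58 = 124.48 bpm

124.48 bpm


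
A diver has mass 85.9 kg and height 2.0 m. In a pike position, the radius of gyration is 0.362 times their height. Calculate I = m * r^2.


r = 0.362 * 2.0 = 0.724 m
I = m * r^2 = 85.9 * 0.524176 = 45.027 kg*m^2

45.027 kg*m^2


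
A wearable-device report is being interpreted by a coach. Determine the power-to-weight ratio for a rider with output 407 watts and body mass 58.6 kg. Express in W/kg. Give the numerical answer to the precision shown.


P/W = 407 / 58.6 = 6.945 W/kg

6.945 W/kg


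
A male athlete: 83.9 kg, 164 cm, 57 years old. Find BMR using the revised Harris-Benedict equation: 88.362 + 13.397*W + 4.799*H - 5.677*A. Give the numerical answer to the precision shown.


Intercept = 88.362
Weight contribution = 13.397 * 83.9 = 1124.0083
Height contribution = 4.799 * 164 = 787.036
Age contribution = 5.677 * 57 = 323.589
BMR = 88.362 + 1124.0083 + 787.036 - 323.589
= 1675.82 kcal/day

1675.82 kcal/day


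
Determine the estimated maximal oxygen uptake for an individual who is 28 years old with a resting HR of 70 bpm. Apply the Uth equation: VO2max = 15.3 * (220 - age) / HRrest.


HRmax = 220 - 28 = 192
VO2max = 15.3 * (192 / 70)
= 15.3 * 2.7429
= 41.97 mL/kg/min

41.97 mL/kg/min


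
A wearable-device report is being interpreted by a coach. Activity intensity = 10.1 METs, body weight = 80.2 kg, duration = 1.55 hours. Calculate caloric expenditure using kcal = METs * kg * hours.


kcal = 10.1 * 80.2 * 1.55
= 810.02 * 1.55
= 1255.53 kcal

1255.53 kcal


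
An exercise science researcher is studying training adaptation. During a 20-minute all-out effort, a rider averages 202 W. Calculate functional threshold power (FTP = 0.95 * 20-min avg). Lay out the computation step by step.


FTP = 0.95 * 202
= 191.9 W

191.9 W


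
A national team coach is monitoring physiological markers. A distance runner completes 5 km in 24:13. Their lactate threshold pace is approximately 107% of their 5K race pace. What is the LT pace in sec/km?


Convert to seconds: 24 min 13 s = 1453 s
Pace per km = 1453 / 5 = 290.6 s/km
LT pace = 290.6 * 1.07 = 310.94 s/km

310.94 s/km


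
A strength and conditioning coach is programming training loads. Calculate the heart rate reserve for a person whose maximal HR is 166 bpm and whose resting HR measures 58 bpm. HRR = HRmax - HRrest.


HRmax = 166 bpm
HRrest = 58 bpm
HRR = 166 - 58 = 108 bpm

108 bpm
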